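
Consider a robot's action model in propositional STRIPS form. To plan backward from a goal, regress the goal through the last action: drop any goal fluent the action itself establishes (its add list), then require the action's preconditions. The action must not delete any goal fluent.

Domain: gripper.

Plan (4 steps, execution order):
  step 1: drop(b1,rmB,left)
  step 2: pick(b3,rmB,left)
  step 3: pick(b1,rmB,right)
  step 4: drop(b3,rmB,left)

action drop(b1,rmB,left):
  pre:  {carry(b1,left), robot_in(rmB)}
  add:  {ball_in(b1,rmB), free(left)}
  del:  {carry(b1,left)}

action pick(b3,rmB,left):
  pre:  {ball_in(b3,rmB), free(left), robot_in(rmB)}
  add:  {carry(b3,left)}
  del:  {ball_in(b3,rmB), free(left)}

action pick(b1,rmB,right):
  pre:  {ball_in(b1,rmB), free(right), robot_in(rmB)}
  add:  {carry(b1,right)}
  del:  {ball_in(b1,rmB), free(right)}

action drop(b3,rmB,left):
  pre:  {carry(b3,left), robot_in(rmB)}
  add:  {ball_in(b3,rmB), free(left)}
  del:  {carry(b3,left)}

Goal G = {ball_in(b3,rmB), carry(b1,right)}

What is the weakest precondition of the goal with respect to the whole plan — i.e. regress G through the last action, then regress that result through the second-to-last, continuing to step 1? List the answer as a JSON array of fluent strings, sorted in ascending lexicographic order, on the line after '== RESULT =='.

Regress step by step:
  through step 4 (drop(b3,rmB,left)): drop {ball_in(b3,rmB)}, keep {carry(b1,right)}, require {carry(b3,left), robot_in(rmB)}
    → {carry(b1,right), carry(b3,left), robot_in(rmB)}
  through step 3 (pick(b1,rmB,right)): drop {carry(b1,right)}, keep {carry(b3,left), robot_in(rmB)}, require {ball_in(b1,rmB), free(right), robot_in(rmB)}
    → {ball_in(b1,rmB), carry(b3,left), free(right), robot_in(rmB)}
  through step 2 (pick(b3,rmB,left)): drop {carry(b3,left)}, keep {ball_in(b1,rmB), free(right), robot_in(rmB)}, require {ball_in(b3,rmB), free(left), robot_in(rmB)}
    → {ball_in(b1,rmB), ball_in(b3,rmB), free(left), free(right), robot_in(rmB)}
  through step 1 (drop(b1,rmB,left)): drop {ball_in(b1,rmB), free(left)}, keep {ball_in(b3,rmB), free(right), robot_in(rmB)}, require {carry(b1,left), robot_in(rmB)}
    → {ball_in(b3,rmB), carry(b1,left), free(right), robot_in(rmB)}

== RESULT ==
["ball_in(b3,rmB)", "carry(b1,left)", "free(right)", "robot_in(rmB)"]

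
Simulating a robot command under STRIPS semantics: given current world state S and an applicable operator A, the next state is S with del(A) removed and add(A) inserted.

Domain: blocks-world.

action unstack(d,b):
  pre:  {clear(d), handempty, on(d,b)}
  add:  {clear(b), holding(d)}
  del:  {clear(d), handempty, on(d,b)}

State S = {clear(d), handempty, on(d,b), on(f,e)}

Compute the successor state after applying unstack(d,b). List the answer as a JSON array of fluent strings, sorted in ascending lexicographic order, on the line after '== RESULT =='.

Compute (S \ del) ∪ add:
  pre ⊆ S: {clear(d), handempty, on(d,b)} ⊆ S  — applicable
  S \ del = {on(f,e)}
  ∪ add   = {clear(b), holding(d), on(f,e)}

== RESULT ==
["clear(b)", "holding(d)", "on(f,e)"]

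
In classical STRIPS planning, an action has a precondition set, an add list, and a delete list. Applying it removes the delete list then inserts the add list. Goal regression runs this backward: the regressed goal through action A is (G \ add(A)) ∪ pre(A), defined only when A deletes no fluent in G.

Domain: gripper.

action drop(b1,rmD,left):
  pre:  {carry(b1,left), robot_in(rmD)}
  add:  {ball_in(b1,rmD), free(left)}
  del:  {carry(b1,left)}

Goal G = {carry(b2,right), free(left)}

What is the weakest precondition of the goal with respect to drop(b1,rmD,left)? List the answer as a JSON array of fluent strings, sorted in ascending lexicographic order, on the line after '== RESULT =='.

Compute (G \ add) ∪ pre:
  G ∩ del = {}  (empty — regression defined)
  G \ add = {carry(b2,right), free(left)} \ {ball_in(b1,rmD), free(left)} = {carry(b2,right)}
  ∪ pre   = {carry(b2,right)} ∪ {carry(b1,left), robot_in(rmD)}
          = {carry(b1,left), carry(b2,right), robot_in(rmD)}

== RESULT ==
["carry(b1,left)", "carry(b2,right)", "robot_in(rmD)"]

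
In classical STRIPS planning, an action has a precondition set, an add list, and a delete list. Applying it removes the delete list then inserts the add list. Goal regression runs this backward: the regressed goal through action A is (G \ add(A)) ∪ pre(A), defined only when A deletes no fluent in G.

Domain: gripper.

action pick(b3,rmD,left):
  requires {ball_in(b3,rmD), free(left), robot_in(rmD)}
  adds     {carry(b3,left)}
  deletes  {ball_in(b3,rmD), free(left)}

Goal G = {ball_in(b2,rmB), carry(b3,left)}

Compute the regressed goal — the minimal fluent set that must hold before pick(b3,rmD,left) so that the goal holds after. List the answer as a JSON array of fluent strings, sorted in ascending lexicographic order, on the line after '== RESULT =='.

Regress:
  G ∩ del = {}  (empty — regression defined)
  G \ add = {ball_in(b2,rmB), carry(b3,left)} \ {carry(b3,left)} = {ball_in(b2,rmB)}
  ∪ pre   = {ball_in(b2,rmB)} ∪ {ball_in(b3,rmD), free(left), robot_in(rmD)}
          = {ball_in(b2,rmB), ball_in(b3,rmD), free(left), robot_in(rmD)}

== RESULT ==
["ball_in(b2,rmB)", "ball_in(b3,rmD)", "free(left)", "robot_in(rmD)"]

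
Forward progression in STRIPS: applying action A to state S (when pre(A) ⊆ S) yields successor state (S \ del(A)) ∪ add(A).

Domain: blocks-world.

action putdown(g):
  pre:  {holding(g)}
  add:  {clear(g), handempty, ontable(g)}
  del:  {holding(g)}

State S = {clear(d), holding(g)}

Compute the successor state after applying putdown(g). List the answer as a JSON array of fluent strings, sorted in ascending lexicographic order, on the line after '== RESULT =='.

Progress:
  pre ⊆ S: {holding(g)} ⊆ S  — applicable
  S \ del = {clear(d)}
  ∪ add   = {clear(d), clear(g), handempty, ontable(g)}

== RESULT ==
["clear(d)", "clear(g)", "handempty", "ontable(g)"]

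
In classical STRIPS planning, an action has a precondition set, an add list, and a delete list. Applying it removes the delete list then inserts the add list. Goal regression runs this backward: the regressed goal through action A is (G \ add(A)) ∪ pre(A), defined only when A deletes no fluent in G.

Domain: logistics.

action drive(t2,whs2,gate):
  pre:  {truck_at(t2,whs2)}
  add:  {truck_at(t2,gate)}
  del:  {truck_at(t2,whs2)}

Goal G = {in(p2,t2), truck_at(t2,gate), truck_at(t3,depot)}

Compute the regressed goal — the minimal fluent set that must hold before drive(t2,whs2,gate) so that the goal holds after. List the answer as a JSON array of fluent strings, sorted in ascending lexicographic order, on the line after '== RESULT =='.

Regress:
  G ∩ del = {}  (empty — regression defined)
  G \ add = {in(p2,t2), truck_at(t2,gate), truck_at(t3,depot)} \ {truck_at(t2,gate)} = {in(p2,t2), truck_at(t3,depot)}
  ∪ pre   = {in(p2,t2), truck_at(t3,depot)} ∪ {truck_at(t2,whs2)}
          = {in(p2,t2), truck_at(t2,whs2), truck_at(t3,depot)}

== RESULT ==
["in(p2,t2)", "truck_at(t2,whs2)", "truck_at(t3,depot)"]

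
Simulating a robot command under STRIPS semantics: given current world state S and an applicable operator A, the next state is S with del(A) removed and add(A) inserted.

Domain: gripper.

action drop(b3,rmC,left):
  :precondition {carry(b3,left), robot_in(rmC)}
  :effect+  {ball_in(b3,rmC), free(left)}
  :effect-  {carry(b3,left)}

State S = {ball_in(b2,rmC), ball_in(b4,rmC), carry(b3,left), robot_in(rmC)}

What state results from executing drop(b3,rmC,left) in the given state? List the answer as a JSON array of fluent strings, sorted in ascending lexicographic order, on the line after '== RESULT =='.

Progress:
  pre ⊆ S: {carry(b3,left), robot_in(rmC)} ⊆ S  — applicable
  S \ del = {ball_in(b2,rmC), ball_in(b4,rmC), robot_in(rmC)}
  ∪ add   = {ball_in(b2,rmC), ball_in(b3,rmC), ball_in(b4,rmC), free(left), robot_in(rmC)}

== RESULT ==
["ball_in(b2,rmC)", "ball_in(b3,rmC)", "ball_in(b4,rmC)", "free(left)", "robot_in(rmC)"]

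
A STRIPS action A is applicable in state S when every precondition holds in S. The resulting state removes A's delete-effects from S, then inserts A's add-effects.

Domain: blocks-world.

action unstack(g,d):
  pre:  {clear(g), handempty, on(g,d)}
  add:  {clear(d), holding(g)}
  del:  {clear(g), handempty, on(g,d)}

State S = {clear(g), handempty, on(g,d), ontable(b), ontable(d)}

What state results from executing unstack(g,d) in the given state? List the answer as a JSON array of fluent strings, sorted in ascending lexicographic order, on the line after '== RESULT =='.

Compute (S \ del) ∪ add:
  pre ⊆ S: {clear(g), handempty, on(g,d)} ⊆ S  — applicable
  S \ del = {ontable(b), ontable(d)}
  ∪ add   = {clear(d), holding(g), ontable(b), ontable(d)}

== RESULT ==
["clear(d)", "holding(g)", "ontable(b)", "ontable(d)"]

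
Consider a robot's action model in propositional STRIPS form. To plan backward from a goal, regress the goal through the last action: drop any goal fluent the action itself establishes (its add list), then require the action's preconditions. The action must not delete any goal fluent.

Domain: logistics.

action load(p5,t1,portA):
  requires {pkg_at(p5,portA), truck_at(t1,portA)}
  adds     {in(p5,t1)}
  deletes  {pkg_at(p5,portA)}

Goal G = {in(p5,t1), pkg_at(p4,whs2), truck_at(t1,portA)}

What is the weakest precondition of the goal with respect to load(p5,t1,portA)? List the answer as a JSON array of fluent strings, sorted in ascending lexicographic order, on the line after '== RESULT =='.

Compute (G \ add) ∪ pre:
  G ∩ del = {}  (empty — regression defined)
  G \ add = {in(p5,t1), pkg_at(p4,whs2), truck_at(t1,portA)} \ {in(p5,t1)} = {pkg_at(p4,whs2), truck_at(t1,portA)}
  ∪ pre   = {pkg_at(p4,whs2), truck_at(t1,portA)} ∪ {pkg_at(p5,portA), truck_at(t1,portA)}
          = {pkg_at(p4,whs2), pkg_at(p5,portA), truck_at(t1,portA)}

== RESULT ==
["pkg_at(p4,whs2)", "pkg_at(p5,portA)", "truck_at(t1,portA)"]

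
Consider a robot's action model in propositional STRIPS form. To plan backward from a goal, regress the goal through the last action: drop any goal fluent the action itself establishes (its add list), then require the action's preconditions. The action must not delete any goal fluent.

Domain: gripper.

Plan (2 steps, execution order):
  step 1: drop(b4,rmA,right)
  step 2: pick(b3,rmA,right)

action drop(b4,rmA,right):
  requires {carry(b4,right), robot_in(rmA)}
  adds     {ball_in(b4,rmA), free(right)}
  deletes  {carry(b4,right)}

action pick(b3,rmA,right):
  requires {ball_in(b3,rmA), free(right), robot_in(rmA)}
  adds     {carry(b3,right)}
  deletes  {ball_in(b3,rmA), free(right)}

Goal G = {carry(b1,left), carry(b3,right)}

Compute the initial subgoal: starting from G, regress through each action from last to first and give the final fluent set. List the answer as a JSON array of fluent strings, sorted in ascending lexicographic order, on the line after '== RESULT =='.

Work backward from the goal:
  through step 2 (pick(b3,rmA,right)): drop {carry(b3,right)}, keep {carry(b1,left)}, require {ball_in(b3,rmA), free(right), robot_in(rmA)}
    → {ball_in(b3,rmA), carry(b1,left), free(right), robot_in(rmA)}
  through step 1 (drop(b4,rmA,right)): drop {free(right)}, keep {ball_in(b3,rmA), carry(b1,left), robot_in(rmA)}, require {carry(b4,right), robot_in(rmA)}
    → {ball_in(b3,rmA), carry(b1,left), carry(b4,right), robot_in(rmA)}

== RESULT ==
["ball_in(b3,rmA)", "carry(b1,left)", "carry(b4,right)", "robot_in(rmA)"]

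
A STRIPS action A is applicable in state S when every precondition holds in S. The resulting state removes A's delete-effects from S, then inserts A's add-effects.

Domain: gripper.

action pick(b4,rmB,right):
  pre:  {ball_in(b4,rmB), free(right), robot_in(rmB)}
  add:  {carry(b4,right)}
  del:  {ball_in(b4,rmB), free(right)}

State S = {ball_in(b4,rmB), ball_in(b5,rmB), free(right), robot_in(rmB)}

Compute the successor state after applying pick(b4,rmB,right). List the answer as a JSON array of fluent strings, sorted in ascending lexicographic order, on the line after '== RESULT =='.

Compute (S \ del) ∪ add:
  pre ⊆ S: {ball_in(b4,rmB), free(right), robot_in(rmB)} ⊆ S  — applicable
  S \ del = {ball_in(b5,rmB), robot_in(rmB)}
  ∪ add   = {ball_in(b5,rmB), carry(b4,right), robot_in(rmB)}

== RESULT ==
["ball_in(b5,rmB)", "carry(b4,right)", "robot_in(rmB)"]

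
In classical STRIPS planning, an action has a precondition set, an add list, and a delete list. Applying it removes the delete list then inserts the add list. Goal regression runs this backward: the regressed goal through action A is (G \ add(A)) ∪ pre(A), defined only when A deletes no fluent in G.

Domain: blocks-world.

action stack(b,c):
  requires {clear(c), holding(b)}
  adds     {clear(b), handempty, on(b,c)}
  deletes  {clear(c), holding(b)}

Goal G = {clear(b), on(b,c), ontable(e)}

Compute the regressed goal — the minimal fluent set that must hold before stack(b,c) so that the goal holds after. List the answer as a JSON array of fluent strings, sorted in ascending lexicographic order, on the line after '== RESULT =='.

Compute (G \ add) ∪ pre:
  G ∩ del = {}  (empty — regression defined)
  G \ add = {clear(b), on(b,c), ontable(e)} \ {clear(b), handempty, on(b,c)} = {ontable(e)}
  ∪ pre   = {ontable(e)} ∪ {clear(c), holding(b)}
          = {clear(c), holding(b), ontable(e)}

== RESULT ==
["clear(c)", "holding(b)", "ontable(e)"]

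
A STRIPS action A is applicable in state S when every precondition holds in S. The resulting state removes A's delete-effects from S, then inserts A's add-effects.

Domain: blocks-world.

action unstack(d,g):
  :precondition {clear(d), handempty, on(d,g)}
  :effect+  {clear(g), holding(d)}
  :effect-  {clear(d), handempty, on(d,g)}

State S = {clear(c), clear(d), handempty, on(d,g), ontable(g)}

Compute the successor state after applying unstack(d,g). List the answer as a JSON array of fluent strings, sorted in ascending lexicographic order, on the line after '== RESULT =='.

Compute (S \ del) ∪ add:
  pre ⊆ S: {clear(d), handempty, on(d,g)} ⊆ S  — applicable
  S \ del = {clear(c), ontable(g)}
  ∪ add   = {clear(c), clear(g), holding(d), ontable(g)}

== RESULT ==
["clear(c)", "clear(g)", "holding(d)", "ontable(g)"]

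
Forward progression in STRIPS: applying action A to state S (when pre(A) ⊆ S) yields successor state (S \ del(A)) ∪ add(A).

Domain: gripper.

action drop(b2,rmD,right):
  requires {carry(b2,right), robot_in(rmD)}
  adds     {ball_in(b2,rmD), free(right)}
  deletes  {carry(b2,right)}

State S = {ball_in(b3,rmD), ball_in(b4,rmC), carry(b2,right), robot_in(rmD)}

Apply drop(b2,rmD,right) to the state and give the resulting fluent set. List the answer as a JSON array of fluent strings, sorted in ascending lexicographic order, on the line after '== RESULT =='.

Progress:
  pre ⊆ S: {carry(b2,right), robot_in(rmD)} ⊆ S  — applicable
  S \ del = {ball_in(b3,rmD), ball_in(b4,rmC), robot_in(rmD)}
  ∪ add   = {ball_in(b2,rmD), ball_in(b3,rmD), ball_in(b4,rmC), free(right), robot_in(rmD)}

== RESULT ==
["ball_in(b2,rmD)", "ball_in(b3,rmD)", "ball_in(b4,rmC)", "free(right)", "robot_in(rmD)"]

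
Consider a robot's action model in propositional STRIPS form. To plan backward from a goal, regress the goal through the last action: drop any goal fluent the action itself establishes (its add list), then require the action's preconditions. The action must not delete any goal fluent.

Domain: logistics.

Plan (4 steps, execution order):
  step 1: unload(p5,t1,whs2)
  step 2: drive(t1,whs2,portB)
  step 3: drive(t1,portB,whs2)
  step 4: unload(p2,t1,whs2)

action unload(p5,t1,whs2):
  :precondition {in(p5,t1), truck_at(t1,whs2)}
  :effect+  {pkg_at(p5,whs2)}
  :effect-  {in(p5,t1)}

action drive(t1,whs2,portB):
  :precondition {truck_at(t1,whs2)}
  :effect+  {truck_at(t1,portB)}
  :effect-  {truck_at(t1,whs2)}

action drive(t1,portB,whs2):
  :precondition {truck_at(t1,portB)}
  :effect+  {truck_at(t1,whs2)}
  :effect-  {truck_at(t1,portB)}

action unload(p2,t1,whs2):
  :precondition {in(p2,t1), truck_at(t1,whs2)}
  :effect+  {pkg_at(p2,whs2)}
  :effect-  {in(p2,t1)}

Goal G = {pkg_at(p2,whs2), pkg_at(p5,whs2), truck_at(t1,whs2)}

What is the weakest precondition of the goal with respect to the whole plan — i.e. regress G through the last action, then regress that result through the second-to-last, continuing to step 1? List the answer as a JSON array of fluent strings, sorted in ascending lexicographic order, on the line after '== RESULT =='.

Regress step by step:
  through step 4 (unload(p2,t1,whs2)): drop {pkg_at(p2,whs2)}, keep {pkg_at(p5,whs2), truck_at(t1,whs2)}, require {in(p2,t1), truck_at(t1,whs2)}
    → {in(p2,t1), pkg_at(p5,whs2), truck_at(t1,whs2)}
  through step 3 (drive(t1,portB,whs2)): drop {truck_at(t1,whs2)}, keep {in(p2,t1), pkg_at(p5,whs2)}, require {truck_at(t1,portB)}
    → {in(p2,t1), pkg_at(p5,whs2), truck_at(t1,portB)}
  through step 2 (drive(t1,whs2,portB)): drop {truck_at(t1,portB)}, keep {in(p2,t1), pkg_at(p5,whs2)}, require {truck_at(t1,whs2)}
    → {in(p2,t1), pkg_at(p5,whs2), truck_at(t1,whs2)}
  through step 1 (unload(p5,t1,whs2)): drop {pkg_at(p5,whs2)}, keep {in(p2,t1), truck_at(t1,whs2)}, require {in(p5,t1), truck_at(t1,whs2)}
    → {in(p2,t1), in(p5,t1), truck_at(t1,whs2)}

== RESULT ==
["in(p2,t1)", "in(p5,t1)", "truck_at(t1,whs2)"]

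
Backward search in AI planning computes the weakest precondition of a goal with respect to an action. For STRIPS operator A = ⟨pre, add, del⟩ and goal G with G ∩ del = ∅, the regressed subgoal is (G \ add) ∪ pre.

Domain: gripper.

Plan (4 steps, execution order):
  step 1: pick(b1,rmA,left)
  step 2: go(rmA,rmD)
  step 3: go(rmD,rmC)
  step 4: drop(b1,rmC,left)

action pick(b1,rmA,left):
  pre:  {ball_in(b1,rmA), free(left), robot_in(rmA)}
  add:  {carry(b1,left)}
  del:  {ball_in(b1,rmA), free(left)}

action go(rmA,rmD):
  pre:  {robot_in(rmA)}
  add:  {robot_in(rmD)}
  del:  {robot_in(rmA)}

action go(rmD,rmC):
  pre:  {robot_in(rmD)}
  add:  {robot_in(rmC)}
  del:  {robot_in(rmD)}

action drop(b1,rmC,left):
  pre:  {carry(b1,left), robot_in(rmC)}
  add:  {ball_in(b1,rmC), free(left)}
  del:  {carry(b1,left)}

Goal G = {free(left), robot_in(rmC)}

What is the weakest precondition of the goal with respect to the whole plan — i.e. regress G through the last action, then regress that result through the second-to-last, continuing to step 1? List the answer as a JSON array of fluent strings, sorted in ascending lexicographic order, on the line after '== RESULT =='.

Work backward from the goal:
  through step 4 (drop(b1,rmC,left)): drop {free(left)}, keep {robot_in(rmC)}, require {carry(b1,left), robot_in(rmC)}
    → {carry(b1,left), robot_in(rmC)}
  through step 3 (go(rmD,rmC)): drop {robot_in(rmC)}, keep {carry(b1,left)}, require {robot_in(rmD)}
    → {carry(b1,left), robot_in(rmD)}
  through step 2 (go(rmA,rmD)): drop {robot_in(rmD)}, keep {carry(b1,left)}, require {robot_in(rmA)}
    → {carry(b1,left), robot_in(rmA)}
  through step 1 (pick(b1,rmA,left)): drop {carry(b1,left)}, keep {robot_in(rmA)}, require {ball_in(b1,rmA), free(left), robot_in(rmA)}
    → {ball_in(b1,rmA), free(left), robot_in(rmA)}

== RESULT ==
["ball_in(b1,rmA)", "free(left)", "robot_in(rmA)"]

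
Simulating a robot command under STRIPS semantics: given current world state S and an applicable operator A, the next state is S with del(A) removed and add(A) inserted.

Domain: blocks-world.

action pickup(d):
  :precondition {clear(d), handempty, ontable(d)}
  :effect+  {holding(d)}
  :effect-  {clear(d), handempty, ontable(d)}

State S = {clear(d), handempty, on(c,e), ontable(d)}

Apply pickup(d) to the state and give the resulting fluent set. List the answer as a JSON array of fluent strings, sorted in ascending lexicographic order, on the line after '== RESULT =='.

Progress:
  pre ⊆ S: {clear(d), handempty, ontable(d)} ⊆ S  — applicable
  S \ del = {on(c,e)}
  ∪ add   = {holding(d), on(c,e)}

== RESULT ==
["holding(d)", "on(c,e)"]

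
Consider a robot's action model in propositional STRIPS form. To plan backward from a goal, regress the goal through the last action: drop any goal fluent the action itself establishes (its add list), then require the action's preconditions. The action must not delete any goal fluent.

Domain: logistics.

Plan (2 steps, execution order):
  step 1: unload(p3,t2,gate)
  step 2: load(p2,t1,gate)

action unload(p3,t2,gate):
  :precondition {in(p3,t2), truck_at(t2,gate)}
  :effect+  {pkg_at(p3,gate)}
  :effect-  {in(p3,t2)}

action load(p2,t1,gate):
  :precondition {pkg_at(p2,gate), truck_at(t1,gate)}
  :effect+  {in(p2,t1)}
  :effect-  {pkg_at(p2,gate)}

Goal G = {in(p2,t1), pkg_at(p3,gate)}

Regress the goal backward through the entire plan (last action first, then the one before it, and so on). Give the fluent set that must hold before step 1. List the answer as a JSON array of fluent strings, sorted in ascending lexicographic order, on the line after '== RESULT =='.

Regress step by step:
  through step 2 (load(p2,t1,gate)): drop {in(p2,t1)}, keep {pkg_at(p3,gate)}, require {pkg_at(p2,gate), truck_at(t1,gate)}
    → {pkg_at(p2,gate), pkg_at(p3,gate), truck_at(t1,gate)}
  through step 1 (unload(p3,t2,gate)): drop {pkg_at(p3,gate)}, keep {pkg_at(p2,gate), truck_at(t1,gate)}, require {in(p3,t2), truck_at(t2,gate)}
    → {in(p3,t2), pkg_at(p2,gate), truck_at(t1,gate), truck_at(t2,gate)}

== RESULT ==
["in(p3,t2)", "pkg_at(p2,gate)", "truck_at(t1,gate)", "truck_at(t2,gate)"]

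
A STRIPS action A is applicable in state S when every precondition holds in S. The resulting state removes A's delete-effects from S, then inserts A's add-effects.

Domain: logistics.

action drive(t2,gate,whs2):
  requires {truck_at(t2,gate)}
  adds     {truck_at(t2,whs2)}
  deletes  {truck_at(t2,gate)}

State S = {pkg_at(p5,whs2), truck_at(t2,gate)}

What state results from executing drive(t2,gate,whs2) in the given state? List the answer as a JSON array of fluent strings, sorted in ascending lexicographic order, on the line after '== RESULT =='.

Compute (S \ del) ∪ add:
  pre ⊆ S: {truck_at(t2,gate)} ⊆ S  — applicable
  S \ del = {pkg_at(p5,whs2)}
  ∪ add   = {pkg_at(p5,whs2), truck_at(t2,whs2)}

== RESULT ==
["pkg_at(p5,whs2)", "truck_at(t2,whs2)"]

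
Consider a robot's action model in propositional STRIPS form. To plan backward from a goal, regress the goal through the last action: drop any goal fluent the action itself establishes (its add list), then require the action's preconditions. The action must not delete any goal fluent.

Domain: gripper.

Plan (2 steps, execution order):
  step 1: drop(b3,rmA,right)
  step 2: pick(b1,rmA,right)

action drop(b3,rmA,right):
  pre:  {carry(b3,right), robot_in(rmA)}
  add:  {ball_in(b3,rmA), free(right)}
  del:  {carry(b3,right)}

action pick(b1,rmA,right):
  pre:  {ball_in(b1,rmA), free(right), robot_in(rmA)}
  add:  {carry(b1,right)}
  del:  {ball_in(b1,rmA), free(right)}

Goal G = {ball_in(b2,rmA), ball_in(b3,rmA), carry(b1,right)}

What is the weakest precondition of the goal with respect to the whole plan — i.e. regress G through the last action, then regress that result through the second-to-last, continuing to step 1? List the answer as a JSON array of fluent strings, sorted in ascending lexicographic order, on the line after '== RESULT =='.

Regress step by step:
  through step 2 (pick(b1,rmA,right)): drop {carry(b1,right)}, keep {ball_in(b2,rmA), ball_in(b3,rmA)}, require {ball_in(b1,rmA), free(right), robot_in(rmA)}
    → {ball_in(b1,rmA), ball_in(b2,rmA), ball_in(b3,rmA), free(right), robot_in(rmA)}
  through step 1 (drop(b3,rmA,right)): drop {ball_in(b3,rmA), free(right)}, keep {ball_in(b1,rmA), ball_in(b2,rmA), robot_in(rmA)}, require {carry(b3,right), robot_in(rmA)}
    → {ball_in(b1,rmA), ball_in(b2,rmA), carry(b3,right), robot_in(rmA)}

== RESULT ==
["ball_in(b1,rmA)", "ball_in(b2,rmA)", "carry(b3,right)", "robot_in(rmA)"]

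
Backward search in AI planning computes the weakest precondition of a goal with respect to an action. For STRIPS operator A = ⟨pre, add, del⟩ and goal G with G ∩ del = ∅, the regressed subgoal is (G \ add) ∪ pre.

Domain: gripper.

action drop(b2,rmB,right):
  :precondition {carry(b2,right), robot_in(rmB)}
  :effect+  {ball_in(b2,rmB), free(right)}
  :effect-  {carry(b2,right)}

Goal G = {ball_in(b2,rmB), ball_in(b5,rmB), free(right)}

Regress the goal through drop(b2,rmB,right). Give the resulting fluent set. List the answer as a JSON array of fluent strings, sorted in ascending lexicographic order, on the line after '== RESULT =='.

Compute (G \ add) ∪ pre:
  G ∩ del = {}  (empty — regression defined)
  G \ add = {ball_in(b2,rmB), ball_in(b5,rmB), free(right)} \ {ball_in(b2,rmB), free(right)} = {ball_in(b5,rmB)}
  ∪ pre   = {ball_in(b5,rmB)} ∪ {carry(b2,right), robot_in(rmB)}
          = {ball_in(b5,rmB), carry(b2,right), robot_in(rmB)}

== RESULT ==
["ball_in(b5,rmB)", "carry(b2,right)", "robot_in(rmB)"]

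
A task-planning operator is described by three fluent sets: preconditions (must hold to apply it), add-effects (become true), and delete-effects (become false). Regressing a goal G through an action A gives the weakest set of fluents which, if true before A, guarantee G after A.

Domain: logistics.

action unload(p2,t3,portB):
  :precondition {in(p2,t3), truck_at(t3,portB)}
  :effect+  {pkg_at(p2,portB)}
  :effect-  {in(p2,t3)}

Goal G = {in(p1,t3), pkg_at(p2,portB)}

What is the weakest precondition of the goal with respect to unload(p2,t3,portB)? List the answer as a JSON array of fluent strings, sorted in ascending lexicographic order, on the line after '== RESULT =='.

Regress:
  G ∩ del = {}  (empty — regression defined)
  G \ add = {in(p1,t3), pkg_at(p2,portB)} \ {pkg_at(p2,portB)} = {in(p1,t3)}
  ∪ pre   = {in(p1,t3)} ∪ {in(p2,t3), truck_at(t3,portB)}
          = {in(p1,t3), in(p2,t3), truck_at(t3,portB)}

== RESULT ==
["in(p1,t3)", "in(p2,t3)", "truck_at(t3,portB)"]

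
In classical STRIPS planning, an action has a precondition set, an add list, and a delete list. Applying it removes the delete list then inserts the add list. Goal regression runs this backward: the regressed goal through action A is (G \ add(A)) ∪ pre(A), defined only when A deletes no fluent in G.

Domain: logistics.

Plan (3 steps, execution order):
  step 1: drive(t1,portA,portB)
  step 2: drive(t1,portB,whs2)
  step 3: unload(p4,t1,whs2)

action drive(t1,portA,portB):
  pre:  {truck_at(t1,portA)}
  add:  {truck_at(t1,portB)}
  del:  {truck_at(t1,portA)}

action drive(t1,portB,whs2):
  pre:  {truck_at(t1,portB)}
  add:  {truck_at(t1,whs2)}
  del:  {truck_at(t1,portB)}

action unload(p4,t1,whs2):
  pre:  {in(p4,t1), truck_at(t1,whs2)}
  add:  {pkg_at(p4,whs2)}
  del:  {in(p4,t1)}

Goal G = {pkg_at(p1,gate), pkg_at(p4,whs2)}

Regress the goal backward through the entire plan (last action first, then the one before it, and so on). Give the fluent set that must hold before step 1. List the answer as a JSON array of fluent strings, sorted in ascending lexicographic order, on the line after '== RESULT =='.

Regress step by step:
  through step 3 (unload(p4,t1,whs2)): drop {pkg_at(p4,whs2)}, keep {pkg_at(p1,gate)}, require {in(p4,t1), truck_at(t1,whs2)}
    → {in(p4,t1), pkg_at(p1,gate), truck_at(t1,whs2)}
  through step 2 (drive(t1,portB,whs2)): drop {truck_at(t1,whs2)}, keep {in(p4,t1), pkg_at(p1,gate)}, require {truck_at(t1,portB)}
    → {in(p4,t1), pkg_at(p1,gate), truck_at(t1,portB)}
  through step 1 (drive(t1,portA,portB)): drop {truck_at(t1,portB)}, keep {in(p4,t1), pkg_at(p1,gate)}, require {truck_at(t1,portA)}
    → {in(p4,t1), pkg_at(p1,gate), truck_at(t1,portA)}

== RESULT ==
["in(p4,t1)", "pkg_at(p1,gate)", "truck_at(t1,portA)"]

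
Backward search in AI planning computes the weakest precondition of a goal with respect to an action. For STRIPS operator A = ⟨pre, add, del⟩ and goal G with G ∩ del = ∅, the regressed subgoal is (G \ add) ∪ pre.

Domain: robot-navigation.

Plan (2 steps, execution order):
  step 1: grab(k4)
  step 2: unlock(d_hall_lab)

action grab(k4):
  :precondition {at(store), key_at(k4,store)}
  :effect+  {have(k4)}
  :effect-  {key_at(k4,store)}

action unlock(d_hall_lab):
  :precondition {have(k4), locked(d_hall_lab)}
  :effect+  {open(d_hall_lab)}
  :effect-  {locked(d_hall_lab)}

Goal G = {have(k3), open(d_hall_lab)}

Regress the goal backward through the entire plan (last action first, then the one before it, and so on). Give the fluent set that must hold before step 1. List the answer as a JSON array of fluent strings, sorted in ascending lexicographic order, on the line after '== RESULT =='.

Work backward from the goal:
  through step 2 (unlock(d_hall_lab)): drop {open(d_hall_lab)}, keep {have(k3)}, require {have(k4), locked(d_hall_lab)}
    → {have(k3), have(k4), locked(d_hall_lab)}
  through step 1 (grab(k4)): drop {have(k4)}, keep {have(k3), locked(d_hall_lab)}, require {at(store), key_at(k4,store)}
    → {at(store), have(k3), key_at(k4,store), locked(d_hall_lab)}

== RESULT ==
["at(store)", "have(k3)", "key_at(k4,store)", "locked(d_hall_lab)"]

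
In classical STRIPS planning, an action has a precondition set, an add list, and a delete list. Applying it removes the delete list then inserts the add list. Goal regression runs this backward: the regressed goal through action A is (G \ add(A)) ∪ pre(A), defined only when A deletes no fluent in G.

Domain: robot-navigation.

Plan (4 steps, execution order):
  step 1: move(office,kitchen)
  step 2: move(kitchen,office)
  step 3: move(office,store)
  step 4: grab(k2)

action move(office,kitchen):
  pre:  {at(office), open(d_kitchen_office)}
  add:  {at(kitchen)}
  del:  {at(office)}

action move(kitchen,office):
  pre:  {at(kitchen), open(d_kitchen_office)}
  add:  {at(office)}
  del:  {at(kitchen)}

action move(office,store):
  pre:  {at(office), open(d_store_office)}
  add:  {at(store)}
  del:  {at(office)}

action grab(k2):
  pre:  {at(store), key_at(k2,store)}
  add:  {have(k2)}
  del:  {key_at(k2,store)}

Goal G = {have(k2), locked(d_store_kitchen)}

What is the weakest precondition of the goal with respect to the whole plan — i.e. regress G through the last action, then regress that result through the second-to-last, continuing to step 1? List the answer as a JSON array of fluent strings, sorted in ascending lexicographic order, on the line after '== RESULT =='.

Regress step by step:
  through step 4 (grab(k2)): drop {have(k2)}, keep {locked(d_store_kitchen)}, require {at(store), key_at(k2,store)}
    → {at(store), key_at(k2,store), locked(d_store_kitchen)}
  through step 3 (move(office,store)): drop {at(store)}, keep {key_at(k2,store), locked(d_store_kitchen)}, require {at(office), open(d_store_office)}
    → {at(office), key_at(k2,store), locked(d_store_kitchen), open(d_store_office)}
  through step 2 (move(kitchen,office)): drop {at(office)}, keep {key_at(k2,store), locked(d_store_kitchen), open(d_store_office)}, require {at(kitchen), open(d_kitchen_office)}
    → {at(kitchen), key_at(k2,store), locked(d_store_kitchen), open(d_kitchen_office), open(d_store_office)}
  through step 1 (move(office,kitchen)): drop {at(kitchen)}, keep {key_at(k2,store), locked(d_store_kitchen), open(d_kitchen_office), open(d_store_office)}, require {at(office), open(d_kitchen_office)}
    → {at(office), key_at(k2,store), locked(d_store_kitchen), open(d_kitchen_office), open(d_store_office)}

== RESULT ==
["at(office)", "key_at(k2,store)", "locked(d_store_kitchen)", "open(d_kitchen_office)", "open(d_store_office)"]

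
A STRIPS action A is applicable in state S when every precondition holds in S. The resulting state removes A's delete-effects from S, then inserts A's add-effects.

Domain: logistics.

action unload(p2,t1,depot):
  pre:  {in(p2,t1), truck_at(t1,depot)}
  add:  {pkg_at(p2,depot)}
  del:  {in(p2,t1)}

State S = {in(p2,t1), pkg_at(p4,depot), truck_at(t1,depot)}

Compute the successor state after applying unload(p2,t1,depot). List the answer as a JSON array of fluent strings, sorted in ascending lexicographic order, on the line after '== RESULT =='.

Compute (S \ del) ∪ add:
  pre ⊆ S: {in(p2,t1), truck_at(t1,depot)} ⊆ S  — applicable
  S \ del = {pkg_at(p4,depot), truck_at(t1,depot)}
  ∪ add   = {pkg_at(p2,depot), pkg_at(p4,depot), truck_at(t1,depot)}

== RESULT ==
["pkg_at(p2,depot)", "pkg_at(p4,depot)", "truck_at(t1,depot)"]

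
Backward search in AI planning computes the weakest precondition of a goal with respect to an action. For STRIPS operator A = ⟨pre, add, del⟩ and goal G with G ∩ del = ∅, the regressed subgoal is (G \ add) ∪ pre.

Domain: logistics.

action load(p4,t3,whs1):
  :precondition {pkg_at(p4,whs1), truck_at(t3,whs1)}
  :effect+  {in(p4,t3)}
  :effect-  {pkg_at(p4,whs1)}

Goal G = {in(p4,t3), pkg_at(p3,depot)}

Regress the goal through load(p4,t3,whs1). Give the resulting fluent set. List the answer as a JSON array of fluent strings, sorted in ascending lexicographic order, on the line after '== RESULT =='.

Compute (G \ add) ∪ pre:
  G ∩ del = {}  (empty — regression defined)
  G \ add = {in(p4,t3), pkg_at(p3,depot)} \ {in(p4,t3)} = {pkg_at(p3,depot)}
  ∪ pre   = {pkg_at(p3,depot)} ∪ {pkg_at(p4,whs1), truck_at(t3,whs1)}
          = {pkg_at(p3,depot), pkg_at(p4,whs1), truck_at(t3,whs1)}

== RESULT ==
["pkg_at(p3,depot)", "pkg_at(p4,whs1)", "truck_at(t3,whs1)"]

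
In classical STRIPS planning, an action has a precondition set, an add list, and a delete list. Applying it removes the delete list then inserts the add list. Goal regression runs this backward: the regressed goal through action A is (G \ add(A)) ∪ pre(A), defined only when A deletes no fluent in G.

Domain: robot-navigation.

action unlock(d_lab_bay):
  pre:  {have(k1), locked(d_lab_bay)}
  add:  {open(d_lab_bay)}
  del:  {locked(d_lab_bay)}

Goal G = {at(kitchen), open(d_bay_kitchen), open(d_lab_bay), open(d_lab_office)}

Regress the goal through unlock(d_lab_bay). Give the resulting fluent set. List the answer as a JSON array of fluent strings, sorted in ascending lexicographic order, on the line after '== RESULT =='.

Compute (G \ add) ∪ pre:
  G ∩ del = {}  (empty — regression defined)
  G \ add = {at(kitchen), open(d_bay_kitchen), open(d_lab_bay), open(d_lab_office)} \ {open(d_lab_bay)} = {at(kitchen), open(d_bay_kitchen), open(d_lab_office)}
  ∪ pre   = {at(kitchen), open(d_bay_kitchen), open(d_lab_office)} ∪ {have(k1), locked(d_lab_bay)}
          = {at(kitchen), have(k1), locked(d_lab_bay), open(d_bay_kitchen), open(d_lab_office)}

== RESULT ==
["at(kitchen)", "have(k1)", "locked(d_lab_bay)", "open(d_bay_kitchen)", "open(d_lab_office)"]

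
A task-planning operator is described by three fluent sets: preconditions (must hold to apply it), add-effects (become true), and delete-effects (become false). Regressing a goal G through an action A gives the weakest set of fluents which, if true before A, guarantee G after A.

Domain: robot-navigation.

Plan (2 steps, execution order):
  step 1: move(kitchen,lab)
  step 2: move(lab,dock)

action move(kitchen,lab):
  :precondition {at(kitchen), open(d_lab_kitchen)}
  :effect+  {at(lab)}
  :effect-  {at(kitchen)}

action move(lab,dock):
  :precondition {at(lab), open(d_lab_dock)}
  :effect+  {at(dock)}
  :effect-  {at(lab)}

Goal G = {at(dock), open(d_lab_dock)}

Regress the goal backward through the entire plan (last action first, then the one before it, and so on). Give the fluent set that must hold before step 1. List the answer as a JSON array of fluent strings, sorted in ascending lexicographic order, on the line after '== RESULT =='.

Work backward from the goal:
  through step 2 (move(lab,dock)): drop {at(dock)}, keep {open(d_lab_dock)}, require {at(lab), open(d_lab_dock)}
    → {at(lab), open(d_lab_dock)}
  through step 1 (move(kitchen,lab)): drop {at(lab)}, keep {open(d_lab_dock)}, require {at(kitchen), open(d_lab_kitchen)}
    → {at(kitchen), open(d_lab_dock), open(d_lab_kitchen)}

== RESULT ==
["at(kitchen)", "open(d_lab_dock)", "open(d_lab_kitchen)"]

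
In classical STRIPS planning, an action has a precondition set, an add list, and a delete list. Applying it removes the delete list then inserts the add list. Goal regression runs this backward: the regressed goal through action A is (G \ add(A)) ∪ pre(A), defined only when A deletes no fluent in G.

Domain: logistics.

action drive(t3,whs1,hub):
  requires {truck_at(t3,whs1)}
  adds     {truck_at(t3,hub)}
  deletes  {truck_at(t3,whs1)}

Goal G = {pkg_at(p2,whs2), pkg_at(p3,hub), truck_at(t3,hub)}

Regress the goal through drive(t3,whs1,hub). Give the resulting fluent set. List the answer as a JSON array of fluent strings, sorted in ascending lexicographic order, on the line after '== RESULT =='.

Regress:
  G ∩ del = {}  (empty — regression defined)
  G \ add = {pkg_at(p2,whs2), pkg_at(p3,hub), truck_at(t3,hub)} \ {truck_at(t3,hub)} = {pkg_at(p2,whs2), pkg_at(p3,hub)}
  ∪ pre   = {pkg_at(p2,whs2), pkg_at(p3,hub)} ∪ {truck_at(t3,whs1)}
          = {pkg_at(p2,whs2), pkg_at(p3,hub), truck_at(t3,whs1)}

== RESULT ==
["pkg_at(p2,whs2)", "pkg_at(p3,hub)", "truck_at(t3,whs1)"]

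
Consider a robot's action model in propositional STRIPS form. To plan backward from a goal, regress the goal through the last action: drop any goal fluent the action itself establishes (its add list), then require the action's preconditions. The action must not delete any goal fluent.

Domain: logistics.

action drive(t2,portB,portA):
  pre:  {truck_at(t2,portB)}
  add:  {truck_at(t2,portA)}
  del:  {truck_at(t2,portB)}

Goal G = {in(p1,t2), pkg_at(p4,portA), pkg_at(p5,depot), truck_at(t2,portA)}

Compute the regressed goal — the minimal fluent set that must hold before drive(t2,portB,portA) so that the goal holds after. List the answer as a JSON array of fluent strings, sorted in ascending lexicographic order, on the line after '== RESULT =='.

Compute (G \ add) ∪ pre:
  G ∩ del = {}  (empty — regression defined)
  G \ add = {in(p1,t2), pkg_at(p4,portA), pkg_at(p5,depot), truck_at(t2,portA)} \ {truck_at(t2,portA)} = {in(p1,t2), pkg_at(p4,portA), pkg_at(p5,depot)}
  ∪ pre   = {in(p1,t2), pkg_at(p4,portA), pkg_at(p5,depot)} ∪ {truck_at(t2,portB)}
          = {in(p1,t2), pkg_at(p4,portA), pkg_at(p5,depot), truck_at(t2,portB)}

== RESULT ==
["in(p1,t2)", "pkg_at(p4,portA)", "pkg_at(p5,depot)", "truck_at(t2,portB)"]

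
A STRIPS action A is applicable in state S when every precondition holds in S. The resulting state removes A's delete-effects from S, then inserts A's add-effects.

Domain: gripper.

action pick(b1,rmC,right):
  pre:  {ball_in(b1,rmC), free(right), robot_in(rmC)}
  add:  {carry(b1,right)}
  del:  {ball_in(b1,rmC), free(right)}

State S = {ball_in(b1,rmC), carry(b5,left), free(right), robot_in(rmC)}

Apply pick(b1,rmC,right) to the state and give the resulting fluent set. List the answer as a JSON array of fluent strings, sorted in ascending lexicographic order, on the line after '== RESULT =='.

Compute (S \ del) ∪ add:
  pre ⊆ S: {ball_in(b1,rmC), free(right), robot_in(rmC)} ⊆ S  — applicable
  S \ del = {carry(b5,left), robot_in(rmC)}
  ∪ add   = {carry(b1,right), carry(b5,left), robot_in(rmC)}

== RESULT ==
["carry(b1,right)", "carry(b5,left)", "robot_in(rmC)"]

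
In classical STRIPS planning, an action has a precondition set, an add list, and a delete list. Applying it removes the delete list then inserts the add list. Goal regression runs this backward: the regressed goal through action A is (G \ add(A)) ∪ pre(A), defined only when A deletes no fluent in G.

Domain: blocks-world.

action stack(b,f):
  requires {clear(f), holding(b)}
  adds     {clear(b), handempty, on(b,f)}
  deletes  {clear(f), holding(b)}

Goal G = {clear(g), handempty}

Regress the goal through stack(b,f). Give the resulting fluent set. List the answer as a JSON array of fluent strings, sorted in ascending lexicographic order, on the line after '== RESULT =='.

Regress:
  G ∩ del = {}  (empty — regression defined)
  G \ add = {clear(g), handempty} \ {clear(b), handempty, on(b,f)} = {clear(g)}
  ∪ pre   = {clear(g)} ∪ {clear(f), holding(b)}
          = {clear(f), clear(g), holding(b)}

== RESULT ==
["clear(f)", "clear(g)", "holding(b)"]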